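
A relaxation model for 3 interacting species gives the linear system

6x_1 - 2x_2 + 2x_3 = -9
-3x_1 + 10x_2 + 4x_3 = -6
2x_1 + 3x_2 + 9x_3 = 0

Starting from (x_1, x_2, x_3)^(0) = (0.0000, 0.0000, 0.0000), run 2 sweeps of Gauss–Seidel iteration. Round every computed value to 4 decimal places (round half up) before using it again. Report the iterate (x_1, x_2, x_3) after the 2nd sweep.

Iteration 1:
  x_1 = (-9 - (-2)·0.0000 - (2)·0.0000) / (6) = -1.5000
  x_2 = (-6 - (-3)·-1.5000 - (4)·0.0000) / (10) = -1.0500
  x_3 = (0 - (2)·-1.5000 - (3)·-1.0500) / (9) = 0.6833
Iteration 2:
  x_1 = (-9 - (-2)·-1.0500 - (2)·0.6833) / (6) = -2.0778
  x_2 = (-6 - (-3)·-2.0778 - (4)·0.6833) / (10) = -1.4967
  x_3 = (0 - (2)·-2.0778 - (3)·-1.4967) / (9) = 0.9606

(-2.0778, -1.4967, 0.9606)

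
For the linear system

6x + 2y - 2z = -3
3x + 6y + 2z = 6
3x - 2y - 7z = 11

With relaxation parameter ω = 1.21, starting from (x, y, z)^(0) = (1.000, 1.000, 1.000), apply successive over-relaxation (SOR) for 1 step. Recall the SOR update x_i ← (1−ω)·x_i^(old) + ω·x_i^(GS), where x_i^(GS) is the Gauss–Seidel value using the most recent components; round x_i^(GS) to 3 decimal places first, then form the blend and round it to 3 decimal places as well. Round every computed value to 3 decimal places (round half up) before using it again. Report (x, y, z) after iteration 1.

(-0.815, 1.090, -2.911)

Iteration 1:
  x: GS value = (-3 - (2)·1.000 - (-2)·1.000) / (6) = -0.500;  x ← (1−ω)·1.000 + ω·-0.500 = -0.815
  y: GS value = (6 - (3)·-0.815 - (2)·1.000) / (6) = 1.074;  y ← (1−ω)·1.000 + ω·1.074 = 1.090
  z: GS value = (11 - (3)·-0.815 - (-2)·1.090) / (-7) = -2.232;  z ← (1−ω)·1.000 + ω·-2.232 = -2.911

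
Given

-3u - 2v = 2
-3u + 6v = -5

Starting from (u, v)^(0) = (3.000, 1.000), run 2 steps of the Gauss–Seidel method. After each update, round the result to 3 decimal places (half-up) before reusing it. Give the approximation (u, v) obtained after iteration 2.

(0.333, -0.667)

Iteration 1:
  u = (2 - (-2)·1.000) / (-3) = -1.333
  v = (-5 - (-3)·-1.333) / (6) = -1.500
Iteration 2:
  u = (2 - (-2)·-1.500) / (-3) = 0.333
  v = (-5 - (-3)·0.333) / (6) = -0.667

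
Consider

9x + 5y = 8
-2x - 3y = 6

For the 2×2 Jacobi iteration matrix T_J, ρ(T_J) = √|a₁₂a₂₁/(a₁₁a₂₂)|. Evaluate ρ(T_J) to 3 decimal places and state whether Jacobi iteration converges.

a₁₂a₂₁/(a₁₁a₂₂) = (5)·(-2) / ((9)·(-3)) = 0.370370
ρ = √|0.370370| = √0.370370 = 0.609
ρ < 1, so Jacobi converges

0.609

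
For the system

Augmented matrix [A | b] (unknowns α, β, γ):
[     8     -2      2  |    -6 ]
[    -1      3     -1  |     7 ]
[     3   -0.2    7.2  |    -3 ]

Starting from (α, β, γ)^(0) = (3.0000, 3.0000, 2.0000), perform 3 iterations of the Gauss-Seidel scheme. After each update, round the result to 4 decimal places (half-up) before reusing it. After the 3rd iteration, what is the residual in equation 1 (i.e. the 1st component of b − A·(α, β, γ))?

Iteration 1:
  α = (-6 - (-2)·3.0000 - (2)·2.0000) / (8) = -0.5000
  β = (7 - (-1)·-0.5000 - (-1)·2.0000) / (3) = 2.8333
  γ = (-3 - (3)·-0.5000 - (-0.2)·2.8333) / (7.2) = -0.1296
Iteration 2:
  α = (-6 - (-2)·2.8333 - (2)·-0.1296) / (8) = -0.0093
  β = (7 - (-1)·-0.0093 - (-1)·-0.1296) / (3) = 2.2870
  γ = (-3 - (3)·-0.0093 - (-0.2)·2.2870) / (7.2) = -0.3493
Iteration 3:
  α = (-6 - (-2)·2.2870 - (2)·-0.3493) / (8) = -0.0909
  β = (7 - (-1)·-0.0909 - (-1)·-0.3493) / (3) = 2.1866
  γ = (-3 - (3)·-0.0909 - (-0.2)·2.1866) / (7.2) = -0.3181
Residual b − A·x = (-0.2634, 0.0312, 0.0003)

-0.2634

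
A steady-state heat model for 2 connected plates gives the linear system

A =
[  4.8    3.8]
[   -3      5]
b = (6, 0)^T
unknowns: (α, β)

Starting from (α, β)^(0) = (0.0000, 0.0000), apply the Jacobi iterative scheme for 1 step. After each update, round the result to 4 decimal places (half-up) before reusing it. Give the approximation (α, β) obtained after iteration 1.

Iteration 1:
  α = (6 - (3.8)·0.0000) / (4.8) = 1.2500
  β = (0 - (-3)·0.0000) / (5) = 0.0000

(1.2500, 0.0000)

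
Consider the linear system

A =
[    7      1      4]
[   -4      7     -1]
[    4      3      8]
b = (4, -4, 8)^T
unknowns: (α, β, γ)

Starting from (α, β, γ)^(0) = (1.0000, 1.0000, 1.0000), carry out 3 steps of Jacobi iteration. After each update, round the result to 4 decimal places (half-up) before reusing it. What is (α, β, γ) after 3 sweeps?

Iteration 1:
  α = (4 - (1)·1.0000 - (4)·1.0000) / (7) = -0.1429
  β = (-4 - (-4)·1.0000 - (-1)·1.0000) / (7) = 0.1429
  γ = (8 - (4)·1.0000 - (3)·1.0000) / (8) = 0.1250
Iteration 2:
  α = (4 - (1)·0.1429 - (4)·0.1250) / (7) = 0.4796
  β = (-4 - (-4)·-0.1429 - (-1)·0.1250) / (7) = -0.6352
  γ = (8 - (4)·-0.1429 - (3)·0.1429) / (8) = 1.0179
Iteration 3:
  α = (4 - (1)·-0.6352 - (4)·1.0179) / (7) = 0.0805
  β = (-4 - (-4)·0.4796 - (-1)·1.0179) / (7) = -0.1520
  γ = (8 - (4)·0.4796 - (3)·-0.6352) / (8) = 0.9984

(0.0805, -0.1520, 0.9984)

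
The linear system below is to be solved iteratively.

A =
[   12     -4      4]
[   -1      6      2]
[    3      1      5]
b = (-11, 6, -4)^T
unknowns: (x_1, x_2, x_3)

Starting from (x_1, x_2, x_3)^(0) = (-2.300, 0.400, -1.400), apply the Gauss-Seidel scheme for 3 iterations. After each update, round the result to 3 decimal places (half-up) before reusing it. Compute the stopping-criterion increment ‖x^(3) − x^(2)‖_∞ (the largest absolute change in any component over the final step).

0.022

Iteration 1:
  x_1 = (-11 - (-4)·0.400 - (4)·-1.400) / (12) = -0.317
  x_2 = (6 - (-1)·-0.317 - (2)·-1.400) / (6) = 1.414
  x_3 = (-4 - (3)·-0.317 - (1)·1.414) / (5) = -0.893
Iteration 2:
  x_1 = (-11 - (-4)·1.414 - (4)·-0.893) / (12) = -0.148
  x_2 = (6 - (-1)·-0.148 - (2)·-0.893) / (6) = 1.273
  x_3 = (-4 - (3)·-0.148 - (1)·1.273) / (5) = -0.966
Iteration 3:
  x_1 = (-11 - (-4)·1.273 - (4)·-0.966) / (12) = -0.170
  x_2 = (6 - (-1)·-0.170 - (2)·-0.966) / (6) = 1.294
  x_3 = (-4 - (3)·-0.170 - (1)·1.294) / (5) = -0.957
Change: (-0.022, 0.021, 0.009) → max |·| = 0.022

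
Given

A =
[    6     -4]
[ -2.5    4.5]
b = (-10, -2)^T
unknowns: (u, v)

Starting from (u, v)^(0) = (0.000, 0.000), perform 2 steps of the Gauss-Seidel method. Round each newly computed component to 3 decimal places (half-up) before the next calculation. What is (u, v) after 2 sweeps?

(-2.581, -1.878)

Iteration 1:
  u = (-10 - (-4)·0.000) / (6) = -1.667
  v = (-2 - (-2.5)·-1.667) / (4.5) = -1.371
Iteration 2:
  u = (-10 - (-4)·-1.371) / (6) = -2.581
  v = (-2 - (-2.5)·-2.581) / (4.5) = -1.878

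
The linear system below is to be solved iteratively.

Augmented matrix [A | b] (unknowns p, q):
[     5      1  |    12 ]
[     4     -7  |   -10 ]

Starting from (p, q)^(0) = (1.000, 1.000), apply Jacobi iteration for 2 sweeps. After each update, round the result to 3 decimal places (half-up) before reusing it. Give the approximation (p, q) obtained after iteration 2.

(2.000, 2.686)

Iteration 1:
  p = (12 - (1)·1.000) / (5) = 2.200
  q = (-10 - (4)·1.000) / (-7) = 2.000
Iteration 2:
  p = (12 - (1)·2.000) / (5) = 2.000
  q = (-10 - (4)·2.200) / (-7) = 2.686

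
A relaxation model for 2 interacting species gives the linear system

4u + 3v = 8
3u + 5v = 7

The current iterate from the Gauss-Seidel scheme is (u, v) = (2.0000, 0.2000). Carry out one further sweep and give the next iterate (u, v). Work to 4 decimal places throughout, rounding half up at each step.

One sweep:
  u = (8 - (3)·0.2000) / (4) = 1.8500
  v = (7 - (3)·1.8500) / (5) = 0.2900

(1.8500, 0.2900)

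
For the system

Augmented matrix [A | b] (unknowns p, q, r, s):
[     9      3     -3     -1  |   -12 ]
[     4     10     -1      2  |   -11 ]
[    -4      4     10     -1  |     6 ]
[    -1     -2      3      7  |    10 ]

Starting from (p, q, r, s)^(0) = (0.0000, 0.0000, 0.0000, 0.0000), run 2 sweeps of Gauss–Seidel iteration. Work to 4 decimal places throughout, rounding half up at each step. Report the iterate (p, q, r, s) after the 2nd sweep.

Iteration 1:
  p = (-12 - (3)·0.0000 - (-3)·0.0000 - (-1)·0.0000) / (9) = -1.3333
  q = (-11 - (4)·-1.3333 - (-1)·0.0000 - (2)·0.0000) / (10) = -0.5667
  r = (6 - (-4)·-1.3333 - (4)·-0.5667 - (-1)·0.0000) / (10) = 0.2934
  s = (10 - (-1)·-1.3333 - (-2)·-0.5667 - (3)·0.2934) / (7) = 0.9504
Iteration 2:
  p = (-12 - (3)·-0.5667 - (-3)·0.2934 - (-1)·0.9504) / (9) = -0.9410
  q = (-11 - (4)·-0.9410 - (-1)·0.2934 - (2)·0.9504) / (10) = -0.8843
  r = (6 - (-4)·-0.9410 - (4)·-0.8843 - (-1)·0.9504) / (10) = 0.6724
  s = (10 - (-1)·-0.9410 - (-2)·-0.8843 - (3)·0.6724) / (7) = 0.7533

(-0.9410, -0.8843, 0.6724, 0.7533)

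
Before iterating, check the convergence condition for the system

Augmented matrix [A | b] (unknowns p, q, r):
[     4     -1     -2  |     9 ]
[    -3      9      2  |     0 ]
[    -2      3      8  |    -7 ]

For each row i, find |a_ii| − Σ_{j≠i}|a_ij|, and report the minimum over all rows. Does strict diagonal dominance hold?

row 1: |4| − (1+2) = 1
row 2: |9| − (3+2) = 4
row 3: |8| − (2+3) = 3
minimum over rows = 1 → strictly diagonally dominant (convergence guaranteed)

1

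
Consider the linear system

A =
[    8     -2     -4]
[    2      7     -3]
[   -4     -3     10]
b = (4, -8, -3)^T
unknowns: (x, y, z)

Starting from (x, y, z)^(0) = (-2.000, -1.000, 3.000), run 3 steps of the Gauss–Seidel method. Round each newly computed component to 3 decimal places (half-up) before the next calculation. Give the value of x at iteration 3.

Iteration 1:
  x = (4 - (-2)·-1.000 - (-4)·3.000) / (8) = 1.750
  y = (-8 - (2)·1.750 - (-3)·3.000) / (7) = -0.357
  z = (-3 - (-4)·1.750 - (-3)·-0.357) / (10) = 0.293
Iteration 2:
  x = (4 - (-2)·-0.357 - (-4)·0.293) / (8) = 0.557
  y = (-8 - (2)·0.557 - (-3)·0.293) / (7) = -1.176
  z = (-3 - (-4)·0.557 - (-3)·-1.176) / (10) = -0.430
Iteration 3:
  x = (4 - (-2)·-1.176 - (-4)·-0.430) / (8) = -0.009
  y = (-8 - (2)·-0.009 - (-3)·-0.430) / (7) = -1.325
  z = (-3 - (-4)·-0.009 - (-3)·-1.325) / (10) = -0.701

-0.009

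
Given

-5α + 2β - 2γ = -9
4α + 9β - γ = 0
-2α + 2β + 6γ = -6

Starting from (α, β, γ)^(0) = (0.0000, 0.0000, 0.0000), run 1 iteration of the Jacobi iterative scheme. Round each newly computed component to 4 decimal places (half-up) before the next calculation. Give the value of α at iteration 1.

1.8000

Iteration 1:
  α = (-9 - (2)·0.0000 - (-2)·0.0000) / (-5) = 1.8000
  β = (0 - (4)·0.0000 - (-1)·0.0000) / (9) = 0.0000
  γ = (-6 - (-2)·0.0000 - (2)·0.0000) / (6) = -1.0000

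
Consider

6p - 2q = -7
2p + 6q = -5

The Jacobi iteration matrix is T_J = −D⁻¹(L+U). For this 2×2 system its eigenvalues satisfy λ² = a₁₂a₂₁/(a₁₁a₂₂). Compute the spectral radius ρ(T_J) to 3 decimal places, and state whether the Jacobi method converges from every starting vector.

0.333

a₁₂a₂₁/(a₁₁a₂₂) = (-2)·(2) / ((6)·(6)) = -0.111111
ρ = √|-0.111111| = √0.111111 = 0.333
ρ < 1, so Jacobi converges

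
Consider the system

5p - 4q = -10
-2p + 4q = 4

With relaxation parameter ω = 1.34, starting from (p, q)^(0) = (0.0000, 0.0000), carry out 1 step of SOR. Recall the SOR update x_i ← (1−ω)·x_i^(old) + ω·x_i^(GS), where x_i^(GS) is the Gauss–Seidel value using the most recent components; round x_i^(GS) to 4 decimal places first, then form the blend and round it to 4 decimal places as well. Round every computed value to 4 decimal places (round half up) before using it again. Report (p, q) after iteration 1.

(-2.6800, -0.4556)

Iteration 1:
  p: GS value = (-10 - (-4)·0.0000) / (5) = -2.0000;  p ← (1−ω)·0.0000 + ω·-2.0000 = -2.6800
  q: GS value = (4 - (-2)·-2.6800) / (4) = -0.3400;  q ← (1−ω)·0.0000 + ω·-0.3400 = -0.4556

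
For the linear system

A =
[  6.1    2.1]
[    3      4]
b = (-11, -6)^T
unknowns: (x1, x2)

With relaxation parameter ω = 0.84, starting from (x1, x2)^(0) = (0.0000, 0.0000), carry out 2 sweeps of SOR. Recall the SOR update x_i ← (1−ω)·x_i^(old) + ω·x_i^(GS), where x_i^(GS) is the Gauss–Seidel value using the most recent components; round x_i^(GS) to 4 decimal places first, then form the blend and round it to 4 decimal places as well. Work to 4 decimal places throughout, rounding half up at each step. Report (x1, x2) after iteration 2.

Iteration 1:
  x1: GS value = (-11 - (2.1)·0.0000) / (6.1) = -1.8033;  x1 ← (1−ω)·0.0000 + ω·-1.8033 = -1.5148
  x2: GS value = (-6 - (3)·-1.5148) / (4) = -0.3639;  x2 ← (1−ω)·0.0000 + ω·-0.3639 = -0.3057
Iteration 2:
  x1: GS value = (-11 - (2.1)·-0.3057) / (6.1) = -1.6980;  x1 ← (1−ω)·-1.5148 + ω·-1.6980 = -1.6687
  x2: GS value = (-6 - (3)·-1.6687) / (4) = -0.2485;  x2 ← (1−ω)·-0.3057 + ω·-0.2485 = -0.2577

(-1.6687, -0.2577)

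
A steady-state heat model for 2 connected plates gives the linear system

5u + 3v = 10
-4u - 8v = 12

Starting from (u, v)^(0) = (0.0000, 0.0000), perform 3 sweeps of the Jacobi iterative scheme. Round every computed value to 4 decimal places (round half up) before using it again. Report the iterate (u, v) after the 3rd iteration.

(3.5000, -2.9500)

Iteration 1:
  u = (10 - (3)·0.0000) / (5) = 2.0000
  v = (12 - (-4)·0.0000) / (-8) = -1.5000
Iteration 2:
  u = (10 - (3)·-1.5000) / (5) = 2.9000
  v = (12 - (-4)·2.0000) / (-8) = -2.5000
Iteration 3:
  u = (10 - (3)·-2.5000) / (5) = 3.5000
  v = (12 - (-4)·2.9000) / (-8) = -2.9500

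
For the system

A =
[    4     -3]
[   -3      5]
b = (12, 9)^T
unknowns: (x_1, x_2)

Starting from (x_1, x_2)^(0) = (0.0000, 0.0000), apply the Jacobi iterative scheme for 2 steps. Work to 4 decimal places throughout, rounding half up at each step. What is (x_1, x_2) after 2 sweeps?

(4.3500, 3.6000)

Iteration 1:
  x_1 = (12 - (-3)·0.0000) / (4) = 3.0000
  x_2 = (9 - (-3)·0.0000) / (5) = 1.8000
Iteration 2:
  x_1 = (12 - (-3)·1.8000) / (4) = 4.3500
  x_2 = (9 - (-3)·3.0000) / (5) = 3.6000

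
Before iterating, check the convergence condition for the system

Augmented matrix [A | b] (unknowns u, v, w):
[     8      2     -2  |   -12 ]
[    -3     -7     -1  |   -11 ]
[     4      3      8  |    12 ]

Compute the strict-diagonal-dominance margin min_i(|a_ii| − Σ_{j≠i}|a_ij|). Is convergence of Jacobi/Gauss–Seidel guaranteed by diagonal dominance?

row 1: |8| − (2+2) = 4
row 2: |-7| − (3+1) = 3
row 3: |8| − (4+3) = 1
minimum over rows = 1 → strictly diagonally dominant (convergence guaranteed)

1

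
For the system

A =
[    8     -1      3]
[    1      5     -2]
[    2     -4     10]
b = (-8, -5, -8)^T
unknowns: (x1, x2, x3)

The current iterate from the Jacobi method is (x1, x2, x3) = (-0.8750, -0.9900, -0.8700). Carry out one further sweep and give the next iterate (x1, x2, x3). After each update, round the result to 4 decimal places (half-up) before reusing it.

(-0.7975, -1.1730, -1.0210)

One sweep:
  x1 = (-8 - (-1)·-0.9900 - (3)·-0.8700) / (8) = -0.7975
  x2 = (-5 - (1)·-0.8750 - (-2)·-0.8700) / (5) = -1.1730
  x3 = (-8 - (2)·-0.8750 - (-4)·-0.9900) / (10) = -1.0210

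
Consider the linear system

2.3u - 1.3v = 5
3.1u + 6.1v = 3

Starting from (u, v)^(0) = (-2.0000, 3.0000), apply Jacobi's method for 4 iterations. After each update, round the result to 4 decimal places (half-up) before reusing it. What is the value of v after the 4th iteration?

Iteration 1:
  u = (5 - (-1.3)·3.0000) / (2.3) = 3.8696
  v = (3 - (3.1)·-2.0000) / (6.1) = 1.5082
Iteration 2:
  u = (5 - (-1.3)·1.5082) / (2.3) = 3.0264
  v = (3 - (3.1)·3.8696) / (6.1) = -1.4747
Iteration 3:
  u = (5 - (-1.3)·-1.4747) / (2.3) = 1.3404
  v = (3 - (3.1)·3.0264) / (6.1) = -1.0462
Iteration 4:
  u = (5 - (-1.3)·-1.0462) / (2.3) = 1.5826
  v = (3 - (3.1)·1.3404) / (6.1) = -0.1894

-0.1894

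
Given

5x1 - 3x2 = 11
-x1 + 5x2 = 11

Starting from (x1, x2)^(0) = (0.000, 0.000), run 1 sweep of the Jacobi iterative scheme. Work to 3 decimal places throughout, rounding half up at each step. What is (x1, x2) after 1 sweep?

(2.200, 2.200)

Iteration 1:
  x1 = (11 - (-3)·0.000) / (5) = 2.200
  x2 = (11 - (-1)·0.000) / (5) = 2.200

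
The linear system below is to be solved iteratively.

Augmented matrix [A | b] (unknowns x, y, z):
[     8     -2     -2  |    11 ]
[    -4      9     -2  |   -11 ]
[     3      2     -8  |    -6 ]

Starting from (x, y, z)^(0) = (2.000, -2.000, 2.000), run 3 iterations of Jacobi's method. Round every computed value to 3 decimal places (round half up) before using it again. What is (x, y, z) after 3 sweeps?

Iteration 1:
  x = (11 - (-2)·-2.000 - (-2)·2.000) / (8) = 1.375
  y = (-11 - (-4)·2.000 - (-2)·2.000) / (9) = 0.111
  z = (-6 - (3)·2.000 - (2)·-2.000) / (-8) = 1.000
Iteration 2:
  x = (11 - (-2)·0.111 - (-2)·1.000) / (8) = 1.653
  y = (-11 - (-4)·1.375 - (-2)·1.000) / (9) = -0.389
  z = (-6 - (3)·1.375 - (2)·0.111) / (-8) = 1.293
Iteration 3:
  x = (11 - (-2)·-0.389 - (-2)·1.293) / (8) = 1.601
  y = (-11 - (-4)·1.653 - (-2)·1.293) / (9) = -0.200
  z = (-6 - (3)·1.653 - (2)·-0.389) / (-8) = 1.273

(1.601, -0.200, 1.273)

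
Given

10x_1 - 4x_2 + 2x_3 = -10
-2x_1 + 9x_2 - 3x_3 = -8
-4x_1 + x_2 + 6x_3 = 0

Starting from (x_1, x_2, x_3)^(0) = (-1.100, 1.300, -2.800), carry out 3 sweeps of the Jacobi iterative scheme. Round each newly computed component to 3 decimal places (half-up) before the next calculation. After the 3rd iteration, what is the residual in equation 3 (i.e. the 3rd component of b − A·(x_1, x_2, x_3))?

Iteration 1:
  x_1 = (-10 - (-4)·1.300 - (2)·-2.800) / (10) = 0.080
  x_2 = (-8 - (-2)·-1.100 - (-3)·-2.800) / (9) = -2.067
  x_3 = (0 - (-4)·-1.100 - (1)·1.300) / (6) = -0.950
Iteration 2:
  x_1 = (-10 - (-4)·-2.067 - (2)·-0.950) / (10) = -1.637
  x_2 = (-8 - (-2)·0.080 - (-3)·-0.950) / (9) = -1.188
  x_3 = (0 - (-4)·0.080 - (1)·-2.067) / (6) = 0.398
Iteration 3:
  x_1 = (-10 - (-4)·-1.188 - (2)·0.398) / (10) = -1.555
  x_2 = (-8 - (-2)·-1.637 - (-3)·0.398) / (9) = -1.120
  x_3 = (0 - (-4)·-1.637 - (1)·-1.188) / (6) = -0.893
Residual b − A·x = (2.856, -3.709, 0.258)

0.258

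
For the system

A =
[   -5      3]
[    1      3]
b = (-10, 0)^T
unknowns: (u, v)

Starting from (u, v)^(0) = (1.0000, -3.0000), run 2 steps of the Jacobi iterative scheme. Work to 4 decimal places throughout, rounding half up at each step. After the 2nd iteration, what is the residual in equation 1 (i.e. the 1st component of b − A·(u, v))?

Iteration 1:
  u = (-10 - (3)·-3.0000) / (-5) = 0.2000
  v = (0 - (1)·1.0000) / (3) = -0.3333
Iteration 2:
  u = (-10 - (3)·-0.3333) / (-5) = 1.8000
  v = (0 - (1)·0.2000) / (3) = -0.0667
Residual b − A·x = (-0.7999, -1.5999)

-0.7999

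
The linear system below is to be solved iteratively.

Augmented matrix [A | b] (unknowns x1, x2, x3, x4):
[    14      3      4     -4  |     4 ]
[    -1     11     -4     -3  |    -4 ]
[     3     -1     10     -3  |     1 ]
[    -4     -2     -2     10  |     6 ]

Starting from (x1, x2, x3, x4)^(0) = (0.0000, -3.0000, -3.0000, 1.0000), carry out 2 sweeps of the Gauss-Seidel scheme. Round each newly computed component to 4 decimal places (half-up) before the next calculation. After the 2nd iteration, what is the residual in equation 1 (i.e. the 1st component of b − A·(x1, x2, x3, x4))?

-5.4042

Iteration 1:
  x1 = (4 - (3)·-3.0000 - (4)·-3.0000 - (-4)·1.0000) / (14) = 2.0714
  x2 = (-4 - (-1)·2.0714 - (-4)·-3.0000 - (-3)·1.0000) / (11) = -0.9935
  x3 = (1 - (3)·2.0714 - (-1)·-0.9935 - (-3)·1.0000) / (10) = -0.3208
  x4 = (6 - (-4)·2.0714 - (-2)·-0.9935 - (-2)·-0.3208) / (10) = 1.1657
Iteration 2:
  x1 = (4 - (3)·-0.9935 - (4)·-0.3208 - (-4)·1.1657) / (14) = 0.9233
  x2 = (-4 - (-1)·0.9233 - (-4)·-0.3208 - (-3)·1.1657) / (11) = -0.0784
  x3 = (1 - (3)·0.9233 - (-1)·-0.0784 - (-3)·1.1657) / (10) = 0.1649
  x4 = (6 - (-4)·0.9233 - (-2)·-0.0784 - (-2)·0.1649) / (10) = 0.9866
Residual b − A·x = (-5.4042, 1.4051, -0.5375, 0.0002)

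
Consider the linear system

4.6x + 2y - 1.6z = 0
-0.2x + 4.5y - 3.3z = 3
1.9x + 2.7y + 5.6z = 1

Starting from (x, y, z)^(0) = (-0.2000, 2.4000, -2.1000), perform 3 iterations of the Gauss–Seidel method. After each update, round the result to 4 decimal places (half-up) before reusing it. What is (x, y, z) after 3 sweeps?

(-1.0096, -0.0279, 0.5346)

Iteration 1:
  x = (0 - (2)·2.4000 - (-1.6)·-2.1000) / (4.6) = -1.7739
  y = (3 - (-0.2)·-1.7739 - (-3.3)·-2.1000) / (4.5) = -0.9522
  z = (1 - (1.9)·-1.7739 - (2.7)·-0.9522) / (5.6) = 1.2395
Iteration 2:
  x = (0 - (2)·-0.9522 - (-1.6)·1.2395) / (4.6) = 0.8451
  y = (3 - (-0.2)·0.8451 - (-3.3)·1.2395) / (4.5) = 1.6132
  z = (1 - (1.9)·0.8451 - (2.7)·1.6132) / (5.6) = -0.8860
Iteration 3:
  x = (0 - (2)·1.6132 - (-1.6)·-0.8860) / (4.6) = -1.0096
  y = (3 - (-0.2)·-1.0096 - (-3.3)·-0.8860) / (4.5) = -0.0279
  z = (1 - (1.9)·-1.0096 - (2.7)·-0.0279) / (5.6) = 0.5346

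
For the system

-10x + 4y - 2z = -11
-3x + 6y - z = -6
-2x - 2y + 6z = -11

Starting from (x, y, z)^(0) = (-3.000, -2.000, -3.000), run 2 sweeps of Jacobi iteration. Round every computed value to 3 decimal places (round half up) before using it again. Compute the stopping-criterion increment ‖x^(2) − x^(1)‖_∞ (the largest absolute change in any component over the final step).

Iteration 1:
  x = (-11 - (4)·-2.000 - (-2)·-3.000) / (-10) = 0.900
  y = (-6 - (-3)·-3.000 - (-1)·-3.000) / (6) = -3.000
  z = (-11 - (-2)·-3.000 - (-2)·-2.000) / (6) = -3.500
Iteration 2:
  x = (-11 - (4)·-3.000 - (-2)·-3.500) / (-10) = 0.600
  y = (-6 - (-3)·0.900 - (-1)·-3.500) / (6) = -1.133
  z = (-11 - (-2)·0.900 - (-2)·-3.000) / (6) = -2.533
Change: (-0.300, 1.867, 0.967) → max |·| = 1.867

1.867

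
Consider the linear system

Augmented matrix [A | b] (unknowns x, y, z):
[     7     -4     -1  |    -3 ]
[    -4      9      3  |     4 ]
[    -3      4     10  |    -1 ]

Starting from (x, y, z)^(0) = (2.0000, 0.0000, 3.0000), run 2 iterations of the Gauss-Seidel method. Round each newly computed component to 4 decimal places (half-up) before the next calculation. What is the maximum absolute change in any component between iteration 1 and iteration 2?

0.7286

Iteration 1:
  x = (-3 - (-4)·0.0000 - (-1)·3.0000) / (7) = 0.0000
  y = (4 - (-4)·0.0000 - (3)·3.0000) / (9) = -0.5556
  z = (-1 - (-3)·0.0000 - (4)·-0.5556) / (10) = 0.1222
Iteration 2:
  x = (-3 - (-4)·-0.5556 - (-1)·0.1222) / (7) = -0.7286
  y = (4 - (-4)·-0.7286 - (3)·0.1222) / (9) = 0.0799
  z = (-1 - (-3)·-0.7286 - (4)·0.0799) / (10) = -0.3505
Change: (-0.7286, 0.6355, -0.4727) → max |·| = 0.7286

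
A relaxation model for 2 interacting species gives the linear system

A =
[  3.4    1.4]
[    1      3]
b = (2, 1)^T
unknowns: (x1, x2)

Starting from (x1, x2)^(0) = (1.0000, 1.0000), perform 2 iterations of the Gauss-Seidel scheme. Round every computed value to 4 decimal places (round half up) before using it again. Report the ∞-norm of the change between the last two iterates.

0.2987

Iteration 1:
  x1 = (2 - (1.4)·1.0000) / (3.4) = 0.1765
  x2 = (1 - (1)·0.1765) / (3) = 0.2745
Iteration 2:
  x1 = (2 - (1.4)·0.2745) / (3.4) = 0.4752
  x2 = (1 - (1)·0.4752) / (3) = 0.1749
Change: (0.2987, -0.0996) → max |·| = 0.2987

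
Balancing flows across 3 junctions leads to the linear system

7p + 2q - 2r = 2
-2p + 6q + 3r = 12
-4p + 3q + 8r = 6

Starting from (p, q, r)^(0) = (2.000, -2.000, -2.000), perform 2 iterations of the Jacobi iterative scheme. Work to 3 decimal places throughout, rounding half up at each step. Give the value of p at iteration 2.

-0.048

Iteration 1:
  p = (2 - (2)·-2.000 - (-2)·-2.000) / (7) = 0.286
  q = (12 - (-2)·2.000 - (3)·-2.000) / (6) = 3.667
  r = (6 - (-4)·2.000 - (3)·-2.000) / (8) = 2.500
Iteration 2:
  p = (2 - (2)·3.667 - (-2)·2.500) / (7) = -0.048
  q = (12 - (-2)·0.286 - (3)·2.500) / (6) = 0.845
  r = (6 - (-4)·0.286 - (3)·3.667) / (8) = -0.482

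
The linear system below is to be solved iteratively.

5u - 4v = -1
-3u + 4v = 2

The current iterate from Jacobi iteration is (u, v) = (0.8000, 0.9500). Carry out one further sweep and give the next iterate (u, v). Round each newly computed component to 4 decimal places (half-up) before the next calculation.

One sweep:
  u = (-1 - (-4)·0.9500) / (5) = 0.5600
  v = (2 - (-3)·0.8000) / (4) = 1.1000

(0.5600, 1.1000)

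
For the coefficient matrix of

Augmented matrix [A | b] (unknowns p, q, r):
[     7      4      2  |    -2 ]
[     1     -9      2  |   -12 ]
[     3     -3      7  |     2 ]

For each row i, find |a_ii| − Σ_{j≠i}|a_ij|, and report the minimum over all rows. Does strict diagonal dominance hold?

1

row 1: |7| − (4+2) = 1
row 2: |-9| − (1+2) = 6
row 3: |7| − (3+3) = 1
minimum over rows = 1 → strictly diagonally dominant (convergence guaranteed)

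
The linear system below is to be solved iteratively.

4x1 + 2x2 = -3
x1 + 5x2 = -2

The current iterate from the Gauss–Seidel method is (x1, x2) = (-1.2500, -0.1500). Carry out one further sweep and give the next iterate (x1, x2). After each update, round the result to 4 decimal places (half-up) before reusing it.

One sweep:
  x1 = (-3 - (2)·-0.1500) / (4) = -0.6750
  x2 = (-2 - (1)·-0.6750) / (5) = -0.2650

(-0.6750, -0.2650)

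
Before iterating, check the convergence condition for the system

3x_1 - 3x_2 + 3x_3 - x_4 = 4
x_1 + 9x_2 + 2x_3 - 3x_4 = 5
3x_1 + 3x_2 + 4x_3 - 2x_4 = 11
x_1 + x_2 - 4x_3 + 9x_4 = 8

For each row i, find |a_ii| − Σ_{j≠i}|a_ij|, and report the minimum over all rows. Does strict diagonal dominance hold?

row 1: |3| − (3+3+1) = -4
row 2: |9| − (1+2+3) = 3
row 3: |4| − (3+3+2) = -4
row 4: |9| − (1+1+4) = 3
minimum over rows = -4 → not strictly diagonally dominant

-4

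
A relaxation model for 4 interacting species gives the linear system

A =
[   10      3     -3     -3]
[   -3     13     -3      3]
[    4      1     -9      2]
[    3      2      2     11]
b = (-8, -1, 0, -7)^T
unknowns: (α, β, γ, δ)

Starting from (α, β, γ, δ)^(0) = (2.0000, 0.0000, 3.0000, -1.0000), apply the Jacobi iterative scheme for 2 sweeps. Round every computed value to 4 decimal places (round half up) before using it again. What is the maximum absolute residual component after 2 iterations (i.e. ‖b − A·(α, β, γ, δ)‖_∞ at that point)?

9.2735

Iteration 1:
  α = (-8 - (3)·0.0000 - (-3)·3.0000 - (-3)·-1.0000) / (10) = -0.2000
  β = (-1 - (-3)·2.0000 - (-3)·3.0000 - (3)·-1.0000) / (13) = 1.3077
  γ = (0 - (4)·2.0000 - (1)·0.0000 - (2)·-1.0000) / (-9) = 0.6667
  δ = (-7 - (3)·2.0000 - (2)·0.0000 - (2)·3.0000) / (11) = -1.7273
Iteration 2:
  α = (-8 - (3)·1.3077 - (-3)·0.6667 - (-3)·-1.7273) / (10) = -1.5105
  β = (-1 - (-3)·-0.2000 - (-3)·0.6667 - (3)·-1.7273) / (13) = 0.4294
  γ = (0 - (4)·-0.2000 - (1)·1.3077 - (2)·-1.7273) / (-9) = -0.3274
  δ = (-7 - (3)·-0.2000 - (2)·1.3077 - (2)·0.6667) / (11) = -0.9408
Residual b − A·x = (2.0122, -9.2735, 4.5476, 7.6763); ∞-norm = 9.2735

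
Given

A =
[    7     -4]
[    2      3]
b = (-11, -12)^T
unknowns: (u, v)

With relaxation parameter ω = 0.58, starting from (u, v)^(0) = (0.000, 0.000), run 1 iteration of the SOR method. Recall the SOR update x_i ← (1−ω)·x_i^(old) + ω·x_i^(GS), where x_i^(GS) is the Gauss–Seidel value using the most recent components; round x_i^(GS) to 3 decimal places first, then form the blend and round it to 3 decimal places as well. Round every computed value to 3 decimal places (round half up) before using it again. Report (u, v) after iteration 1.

(-0.911, -1.968)

Iteration 1:
  u: GS value = (-11 - (-4)·0.000) / (7) = -1.571;  u ← (1−ω)·0.000 + ω·-1.571 = -0.911
  v: GS value = (-12 - (2)·-0.911) / (3) = -3.393;  v ← (1−ω)·0.000 + ω·-3.393 = -1.968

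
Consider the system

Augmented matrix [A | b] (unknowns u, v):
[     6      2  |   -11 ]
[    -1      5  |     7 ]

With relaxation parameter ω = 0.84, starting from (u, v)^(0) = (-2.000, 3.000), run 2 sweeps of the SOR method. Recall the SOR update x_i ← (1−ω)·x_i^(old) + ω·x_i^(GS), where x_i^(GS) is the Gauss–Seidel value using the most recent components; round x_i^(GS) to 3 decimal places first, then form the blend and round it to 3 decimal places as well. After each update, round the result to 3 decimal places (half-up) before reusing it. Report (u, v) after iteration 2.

(-2.309, 0.980)

Iteration 1:
  u: GS value = (-11 - (2)·3.000) / (6) = -2.833;  u ← (1−ω)·-2.000 + ω·-2.833 = -2.700
  v: GS value = (7 - (-1)·-2.700) / (5) = 0.860;  v ← (1−ω)·3.000 + ω·0.860 = 1.202
Iteration 2:
  u: GS value = (-11 - (2)·1.202) / (6) = -2.234;  u ← (1−ω)·-2.700 + ω·-2.234 = -2.309
  v: GS value = (7 - (-1)·-2.309) / (5) = 0.938;  v ← (1−ω)·1.202 + ω·0.938 = 0.980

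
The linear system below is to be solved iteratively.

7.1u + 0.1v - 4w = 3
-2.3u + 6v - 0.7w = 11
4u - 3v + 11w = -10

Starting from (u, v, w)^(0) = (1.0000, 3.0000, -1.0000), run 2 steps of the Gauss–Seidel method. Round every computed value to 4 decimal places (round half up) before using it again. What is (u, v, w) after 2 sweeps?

(0.1777, 1.8555, -0.4677)

Iteration 1:
  u = (3 - (0.1)·3.0000 - (-4)·-1.0000) / (7.1) = -0.1831
  v = (11 - (-2.3)·-0.1831 - (-0.7)·-1.0000) / (6) = 1.6465
  w = (-10 - (4)·-0.1831 - (-3)·1.6465) / (11) = -0.3935
Iteration 2:
  u = (3 - (0.1)·1.6465 - (-4)·-0.3935) / (7.1) = 0.1777
  v = (11 - (-2.3)·0.1777 - (-0.7)·-0.3935) / (6) = 1.8555
  w = (-10 - (4)·0.1777 - (-3)·1.8555) / (11) = -0.4677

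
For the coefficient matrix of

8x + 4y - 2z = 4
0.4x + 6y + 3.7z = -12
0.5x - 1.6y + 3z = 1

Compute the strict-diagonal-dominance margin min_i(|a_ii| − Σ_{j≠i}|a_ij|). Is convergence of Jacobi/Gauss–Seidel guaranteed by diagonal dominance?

0.9

row 1: |8| − (4+2) = 2
row 2: |6| − (0.4+3.7) = 1.9
row 3: |3| − (0.5+1.6) = 0.9
minimum over rows = 0.9 → strictly diagonally dominant (convergence guaranteed)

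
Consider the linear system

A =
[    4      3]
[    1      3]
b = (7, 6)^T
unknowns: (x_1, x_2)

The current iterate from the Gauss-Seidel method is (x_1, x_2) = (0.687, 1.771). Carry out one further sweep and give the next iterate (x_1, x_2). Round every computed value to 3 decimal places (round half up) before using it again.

(0.422, 1.859)

One sweep:
  x_1 = (7 - (3)·1.771) / (4) = 0.422
  x_2 = (6 - (1)·0.422) / (3) = 1.859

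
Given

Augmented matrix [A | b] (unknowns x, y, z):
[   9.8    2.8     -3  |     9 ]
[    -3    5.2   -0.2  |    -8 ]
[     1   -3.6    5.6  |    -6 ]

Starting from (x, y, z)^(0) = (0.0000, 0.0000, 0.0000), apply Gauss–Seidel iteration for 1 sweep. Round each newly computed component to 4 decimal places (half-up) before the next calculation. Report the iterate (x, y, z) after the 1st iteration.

Iteration 1:
  x = (9 - (2.8)·0.0000 - (-3)·0.0000) / (9.8) = 0.9184
  y = (-8 - (-3)·0.9184 - (-0.2)·0.0000) / (5.2) = -1.0086
  z = (-6 - (1)·0.9184 - (-3.6)·-1.0086) / (5.6) = -1.8838

(0.9184, -1.0086, -1.8838)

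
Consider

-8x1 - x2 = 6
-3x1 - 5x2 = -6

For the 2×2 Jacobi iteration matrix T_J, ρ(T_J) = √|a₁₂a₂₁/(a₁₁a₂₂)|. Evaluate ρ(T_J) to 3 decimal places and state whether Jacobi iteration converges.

0.274

a₁₂a₂₁/(a₁₁a₂₂) = (-1)·(-3) / ((-8)·(-5)) = 0.075000
ρ = √|0.075000| = √0.075000 = 0.274
ρ < 1, so Jacobi converges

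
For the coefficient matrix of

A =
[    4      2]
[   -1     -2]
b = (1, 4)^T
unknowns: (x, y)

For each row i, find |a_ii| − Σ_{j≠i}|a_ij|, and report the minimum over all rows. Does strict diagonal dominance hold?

row 1: |4| − (2) = 2
row 2: |-2| − (1) = 1
minimum over rows = 1 → strictly diagonally dominant (convergence guaranteed)

1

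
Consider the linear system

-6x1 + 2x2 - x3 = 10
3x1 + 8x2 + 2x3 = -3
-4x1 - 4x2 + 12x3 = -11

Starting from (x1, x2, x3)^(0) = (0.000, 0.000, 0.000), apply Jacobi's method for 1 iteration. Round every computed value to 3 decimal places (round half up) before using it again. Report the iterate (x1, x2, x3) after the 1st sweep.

Iteration 1:
  x1 = (10 - (2)·0.000 - (-1)·0.000) / (-6) = -1.667
  x2 = (-3 - (3)·0.000 - (2)·0.000) / (8) = -0.375
  x3 = (-11 - (-4)·0.000 - (-4)·0.000) / (12) = -0.917

(-1.667, -0.375, -0.917)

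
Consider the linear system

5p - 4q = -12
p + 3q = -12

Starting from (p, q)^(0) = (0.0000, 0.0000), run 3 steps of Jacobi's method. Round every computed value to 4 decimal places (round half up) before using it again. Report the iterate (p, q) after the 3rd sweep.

(-4.9600, -2.1333)

Iteration 1:
  p = (-12 - (-4)·0.0000) / (5) = -2.4000
  q = (-12 - (1)·0.0000) / (3) = -4.0000
Iteration 2:
  p = (-12 - (-4)·-4.0000) / (5) = -5.6000
  q = (-12 - (1)·-2.4000) / (3) = -3.2000
Iteration 3:
  p = (-12 - (-4)·-3.2000) / (5) = -4.9600
  q = (-12 - (1)·-5.6000) / (3) = -2.1333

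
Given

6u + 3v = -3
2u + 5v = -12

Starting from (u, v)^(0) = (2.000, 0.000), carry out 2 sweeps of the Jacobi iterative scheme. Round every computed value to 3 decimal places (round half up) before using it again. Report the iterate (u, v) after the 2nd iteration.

Iteration 1:
  u = (-3 - (3)·0.000) / (6) = -0.500
  v = (-12 - (2)·2.000) / (5) = -3.200
Iteration 2:
  u = (-3 - (3)·-3.200) / (6) = 1.100
  v = (-12 - (2)·-0.500) / (5) = -2.200

(1.100, -2.200)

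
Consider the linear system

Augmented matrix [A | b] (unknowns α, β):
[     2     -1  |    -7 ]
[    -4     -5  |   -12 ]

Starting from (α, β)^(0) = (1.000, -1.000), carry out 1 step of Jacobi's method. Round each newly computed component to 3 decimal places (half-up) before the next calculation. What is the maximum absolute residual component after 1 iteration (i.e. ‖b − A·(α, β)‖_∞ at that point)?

20.000

Iteration 1:
  α = (-7 - (-1)·-1.000) / (2) = -4.000
  β = (-12 - (-4)·1.000) / (-5) = 1.600
Residual b − A·x = (2.600, -20.000); ∞-norm = 20.000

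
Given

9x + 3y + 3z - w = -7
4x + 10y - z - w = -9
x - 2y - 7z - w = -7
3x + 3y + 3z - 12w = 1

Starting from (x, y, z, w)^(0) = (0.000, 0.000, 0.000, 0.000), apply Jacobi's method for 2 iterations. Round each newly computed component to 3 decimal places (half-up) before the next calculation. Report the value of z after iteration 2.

Iteration 1:
  x = (-7 - (3)·0.000 - (3)·0.000 - (-1)·0.000) / (9) = -0.778
  y = (-9 - (4)·0.000 - (-1)·0.000 - (-1)·0.000) / (10) = -0.900
  z = (-7 - (1)·0.000 - (-2)·0.000 - (-1)·0.000) / (-7) = 1.000
  w = (1 - (3)·0.000 - (3)·0.000 - (3)·0.000) / (-12) = -0.083
Iteration 2:
  x = (-7 - (3)·-0.900 - (3)·1.000 - (-1)·-0.083) / (9) = -0.820
  y = (-9 - (4)·-0.778 - (-1)·1.000 - (-1)·-0.083) / (10) = -0.497
  z = (-7 - (1)·-0.778 - (-2)·-0.900 - (-1)·-0.083) / (-7) = 1.158
  w = (1 - (3)·-0.778 - (3)·-0.900 - (3)·1.000) / (-12) = -0.253

1.158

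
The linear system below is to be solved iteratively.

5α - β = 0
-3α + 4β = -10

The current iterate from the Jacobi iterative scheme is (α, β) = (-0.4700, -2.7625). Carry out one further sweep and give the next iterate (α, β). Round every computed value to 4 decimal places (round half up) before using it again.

(-0.5525, -2.8525)

One sweep:
  α = (0 - (-1)·-2.7625) / (5) = -0.5525
  β = (-10 - (-3)·-0.4700) / (4) = -2.8525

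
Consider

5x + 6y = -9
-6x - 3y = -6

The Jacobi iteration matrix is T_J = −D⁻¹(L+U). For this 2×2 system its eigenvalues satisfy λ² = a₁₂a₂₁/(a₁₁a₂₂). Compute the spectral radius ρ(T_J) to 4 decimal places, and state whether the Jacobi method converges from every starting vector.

a₁₂a₂₁/(a₁₁a₂₂) = (6)·(-6) / ((5)·(-3)) = 2.400000
ρ = √|2.400000| = √2.400000 = 1.5492
ρ > 1, so Jacobi diverges

1.5492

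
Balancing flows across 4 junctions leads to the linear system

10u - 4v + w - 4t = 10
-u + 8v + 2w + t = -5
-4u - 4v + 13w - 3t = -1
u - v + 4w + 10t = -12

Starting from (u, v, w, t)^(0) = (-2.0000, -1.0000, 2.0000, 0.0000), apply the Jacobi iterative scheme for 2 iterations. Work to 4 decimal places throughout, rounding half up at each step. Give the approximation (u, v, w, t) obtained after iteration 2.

Iteration 1:
  u = (10 - (-4)·-1.0000 - (1)·2.0000 - (-4)·0.0000) / (10) = 0.4000
  v = (-5 - (-1)·-2.0000 - (2)·2.0000 - (1)·0.0000) / (8) = -1.3750
  w = (-1 - (-4)·-2.0000 - (-4)·-1.0000 - (-3)·0.0000) / (13) = -1.0000
  t = (-12 - (1)·-2.0000 - (-1)·-1.0000 - (4)·2.0000) / (10) = -1.9000
Iteration 2:
  u = (10 - (-4)·-1.3750 - (1)·-1.0000 - (-4)·-1.9000) / (10) = -0.2100
  v = (-5 - (-1)·0.4000 - (2)·-1.0000 - (1)·-1.9000) / (8) = -0.0875
  w = (-1 - (-4)·0.4000 - (-4)·-1.3750 - (-3)·-1.9000) / (13) = -0.8154
  t = (-12 - (1)·0.4000 - (-1)·-1.3750 - (4)·-1.0000) / (10) = -0.9775

(-0.2100, -0.0875, -0.8154, -0.9775)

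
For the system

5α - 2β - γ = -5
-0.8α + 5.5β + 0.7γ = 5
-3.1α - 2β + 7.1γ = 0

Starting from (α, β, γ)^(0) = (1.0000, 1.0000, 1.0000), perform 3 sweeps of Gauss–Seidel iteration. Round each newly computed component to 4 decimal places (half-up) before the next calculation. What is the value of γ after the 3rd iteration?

-0.0730

Iteration 1:
  α = (-5 - (-2)·1.0000 - (-1)·1.0000) / (5) = -0.4000
  β = (5 - (-0.8)·-0.4000 - (0.7)·1.0000) / (5.5) = 0.7236
  γ = (0 - (-3.1)·-0.4000 - (-2)·0.7236) / (7.1) = 0.0292
Iteration 2:
  α = (-5 - (-2)·0.7236 - (-1)·0.0292) / (5) = -0.7047
  β = (5 - (-0.8)·-0.7047 - (0.7)·0.0292) / (5.5) = 0.8029
  γ = (0 - (-3.1)·-0.7047 - (-2)·0.8029) / (7.1) = -0.0815
Iteration 3:
  α = (-5 - (-2)·0.8029 - (-1)·-0.0815) / (5) = -0.6951
  β = (5 - (-0.8)·-0.6951 - (0.7)·-0.0815) / (5.5) = 0.8184
  γ = (0 - (-3.1)·-0.6951 - (-2)·0.8184) / (7.1) = -0.0730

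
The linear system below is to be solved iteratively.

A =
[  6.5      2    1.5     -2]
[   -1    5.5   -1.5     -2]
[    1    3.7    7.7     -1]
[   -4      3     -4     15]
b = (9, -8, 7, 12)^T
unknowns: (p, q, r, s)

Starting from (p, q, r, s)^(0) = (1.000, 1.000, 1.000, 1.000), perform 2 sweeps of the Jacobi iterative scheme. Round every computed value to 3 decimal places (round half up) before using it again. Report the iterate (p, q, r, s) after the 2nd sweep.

Iteration 1:
  p = (9 - (2)·1.000 - (1.5)·1.000 - (-2)·1.000) / (6.5) = 1.154
  q = (-8 - (-1)·1.000 - (-1.5)·1.000 - (-2)·1.000) / (5.5) = -0.636
  r = (7 - (1)·1.000 - (3.7)·1.000 - (-1)·1.000) / (7.7) = 0.429
  s = (12 - (-4)·1.000 - (3)·1.000 - (-4)·1.000) / (15) = 1.133
Iteration 2:
  p = (9 - (2)·-0.636 - (1.5)·0.429 - (-2)·1.133) / (6.5) = 1.830
  q = (-8 - (-1)·1.154 - (-1.5)·0.429 - (-2)·1.133) / (5.5) = -0.716
  r = (7 - (1)·1.154 - (3.7)·-0.636 - (-1)·1.133) / (7.7) = 1.212
  s = (12 - (-4)·1.154 - (3)·-0.636 - (-4)·0.429) / (15) = 1.349

(1.830, -0.716, 1.212, 1.349)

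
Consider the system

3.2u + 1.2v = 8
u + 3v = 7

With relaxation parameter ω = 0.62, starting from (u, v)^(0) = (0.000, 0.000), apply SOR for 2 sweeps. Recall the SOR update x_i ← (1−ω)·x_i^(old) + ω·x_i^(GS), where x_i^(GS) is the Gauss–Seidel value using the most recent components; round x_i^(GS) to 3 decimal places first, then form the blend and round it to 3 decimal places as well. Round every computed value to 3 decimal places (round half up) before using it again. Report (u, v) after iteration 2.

(1.877, 1.487)

Iteration 1:
  u: GS value = (8 - (1.2)·0.000) / (3.2) = 2.500;  u ← (1−ω)·0.000 + ω·2.500 = 1.550
  v: GS value = (7 - (1)·1.550) / (3) = 1.817;  v ← (1−ω)·0.000 + ω·1.817 = 1.127
Iteration 2:
  u: GS value = (8 - (1.2)·1.127) / (3.2) = 2.077;  u ← (1−ω)·1.550 + ω·2.077 = 1.877
  v: GS value = (7 - (1)·1.877) / (3) = 1.708;  v ← (1−ω)·1.127 + ω·1.708 = 1.487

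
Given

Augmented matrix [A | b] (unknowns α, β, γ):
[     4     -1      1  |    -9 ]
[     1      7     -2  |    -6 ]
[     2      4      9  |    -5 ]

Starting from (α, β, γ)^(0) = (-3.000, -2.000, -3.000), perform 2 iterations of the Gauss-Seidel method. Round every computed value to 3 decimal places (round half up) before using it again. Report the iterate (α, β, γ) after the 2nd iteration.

Iteration 1:
  α = (-9 - (-1)·-2.000 - (1)·-3.000) / (4) = -2.000
  β = (-6 - (1)·-2.000 - (-2)·-3.000) / (7) = -1.429
  γ = (-5 - (2)·-2.000 - (4)·-1.429) / (9) = 0.524
Iteration 2:
  α = (-9 - (-1)·-1.429 - (1)·0.524) / (4) = -2.738
  β = (-6 - (1)·-2.738 - (-2)·0.524) / (7) = -0.316
  γ = (-5 - (2)·-2.738 - (4)·-0.316) / (9) = 0.193

(-2.738, -0.316, 0.193)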